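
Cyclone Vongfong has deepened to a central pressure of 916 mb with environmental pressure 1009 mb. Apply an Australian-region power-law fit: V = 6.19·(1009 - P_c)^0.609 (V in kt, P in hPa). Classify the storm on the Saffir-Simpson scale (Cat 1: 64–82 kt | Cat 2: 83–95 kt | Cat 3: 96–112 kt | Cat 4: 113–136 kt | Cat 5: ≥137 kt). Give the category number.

3

ΔP = 1009 − 916 = 93 mb.
V ≈ 6.19 × 93^0.609 = 6.19 × 15.81 ≈ 98 kt.
98 kt falls in the Category 3 band.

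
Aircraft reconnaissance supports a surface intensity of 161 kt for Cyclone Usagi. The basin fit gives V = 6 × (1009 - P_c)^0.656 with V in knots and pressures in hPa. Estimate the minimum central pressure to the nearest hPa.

858 hPa

ΔP = (V / 6)^(1/0.656) = (161/6)^1.524.
161/6 = 26.833; 26.833^1.524 ≈ 150.61 hPa.
P_c = 1009 − 150.61 = 858.39 ≈ 858 hPa.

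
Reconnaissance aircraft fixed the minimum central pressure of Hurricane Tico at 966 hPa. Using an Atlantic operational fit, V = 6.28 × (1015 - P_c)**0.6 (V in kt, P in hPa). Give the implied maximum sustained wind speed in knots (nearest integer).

65 kt

ΔP = 1015 − 966 = 49 hPa.
49^0.6 ≈ 10.330.
V ≈ 6.28 × 10.330 ≈ 64.9 kt.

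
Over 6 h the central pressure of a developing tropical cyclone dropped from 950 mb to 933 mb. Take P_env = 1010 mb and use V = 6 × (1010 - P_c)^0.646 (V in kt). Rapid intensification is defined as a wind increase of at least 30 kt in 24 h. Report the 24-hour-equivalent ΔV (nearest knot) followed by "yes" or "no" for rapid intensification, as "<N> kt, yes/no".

V₁: ΔP = 60, V ≈ 6 × 60^0.646 ≈ 84.50 kt.
V₂: ΔP = 77, V ≈ 6 × 77^0.646 ≈ 99.27 kt.
ΔV over 6 h = 14.77 kt → 24 h equivalent = 14.77 × 24/6 ≈ 59.08 kt.
59 kt ≥ 30 kt ⇒ rapid intensification.

59 kt, yes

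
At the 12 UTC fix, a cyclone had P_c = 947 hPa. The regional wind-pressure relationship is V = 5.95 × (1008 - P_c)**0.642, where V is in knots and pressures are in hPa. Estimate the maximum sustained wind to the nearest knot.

83 kt

ΔP = 1008 − 947 = 61 hPa.
61^0.642 ≈ 14.002.
V ≈ 5.95 × 14.002 ≈ 83.3 kt.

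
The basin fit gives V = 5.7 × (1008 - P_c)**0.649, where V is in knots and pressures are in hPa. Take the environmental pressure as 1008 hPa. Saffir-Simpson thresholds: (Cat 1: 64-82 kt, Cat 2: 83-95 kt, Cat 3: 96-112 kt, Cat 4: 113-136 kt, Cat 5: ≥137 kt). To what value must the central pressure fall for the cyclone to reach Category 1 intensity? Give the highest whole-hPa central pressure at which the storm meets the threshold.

Category 1 begins at V = 64 kt.
Required ΔP = (64/5.7)^(1/0.649) = 11.228^1.541 ≈ 41.53 hPa.
P_c ≤ 1008 − 41.53 = 966.47, so the highest integer P_c is 966 hPa.

966 hPa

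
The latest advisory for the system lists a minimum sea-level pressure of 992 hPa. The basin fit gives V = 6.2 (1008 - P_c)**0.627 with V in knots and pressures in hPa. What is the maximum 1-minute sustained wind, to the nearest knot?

ΔP = 1008 − 992 = 16 hPa.
16^0.627 ≈ 5.688.
V ≈ 6.2 × 5.688 ≈ 35.3 kt.

35 kt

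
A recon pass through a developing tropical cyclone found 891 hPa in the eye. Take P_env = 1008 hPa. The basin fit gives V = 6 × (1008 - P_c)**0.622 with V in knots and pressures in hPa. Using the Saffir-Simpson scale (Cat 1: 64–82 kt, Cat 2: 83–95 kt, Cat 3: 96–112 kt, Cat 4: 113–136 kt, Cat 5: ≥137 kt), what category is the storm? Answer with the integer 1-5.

4

ΔP = 1008 − 891 = 117 hPa.
V ≈ 6 × 117^0.622 = 6 × 19.34 ≈ 116 kt.
116 kt falls in the Category 4 band.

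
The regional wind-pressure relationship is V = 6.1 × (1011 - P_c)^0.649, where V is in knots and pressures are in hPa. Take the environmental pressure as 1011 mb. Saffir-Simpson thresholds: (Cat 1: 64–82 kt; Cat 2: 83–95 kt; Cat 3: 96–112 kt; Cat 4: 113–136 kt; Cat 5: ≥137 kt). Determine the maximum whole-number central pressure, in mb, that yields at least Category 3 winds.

941 mb

Category 3 begins at V = 96 kt.
Required ΔP = (96/6.1)^(1/0.649) = 15.738^1.541 ≈ 69.87 mb.
P_c ≤ 1011 − 69.87 = 941.13, so the highest integer P_c is 941 mb.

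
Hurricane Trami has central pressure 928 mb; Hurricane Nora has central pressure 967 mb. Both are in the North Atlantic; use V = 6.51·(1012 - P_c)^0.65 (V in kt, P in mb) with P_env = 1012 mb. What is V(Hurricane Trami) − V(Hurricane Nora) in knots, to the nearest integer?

39 kt

Hurricane Trami: ΔP = 84; V ≈ 6.51 × 84^0.65 ≈ 115.97 kt.
Hurricane Nora: ΔP = 45; V ≈ 6.51 × 45^0.65 ≈ 77.30 kt.
Difference ≈ 115.97 − 77.30 = 38.67 → 39 kt.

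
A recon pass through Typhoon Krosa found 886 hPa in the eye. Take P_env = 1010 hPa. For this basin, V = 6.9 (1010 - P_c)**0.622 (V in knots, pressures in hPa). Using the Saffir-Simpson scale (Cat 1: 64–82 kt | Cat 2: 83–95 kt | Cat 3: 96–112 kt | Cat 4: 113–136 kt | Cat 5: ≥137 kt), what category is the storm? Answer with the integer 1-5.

ΔP = 1010 − 886 = 124 hPa.
V ≈ 6.9 × 124^0.622 = 6.9 × 20.05 ≈ 138 kt.
138 kt falls in the Category 5 band.

5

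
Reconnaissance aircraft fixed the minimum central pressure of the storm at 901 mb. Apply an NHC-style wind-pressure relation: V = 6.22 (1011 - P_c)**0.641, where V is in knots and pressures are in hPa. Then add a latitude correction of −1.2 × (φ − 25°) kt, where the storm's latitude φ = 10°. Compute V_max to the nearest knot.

145 kt

ΔP = 1011 − 901 = 110 mb.
110^0.641 ≈ 20.349.
V ≈ 6.22 × 20.349 ≈ 126.6 kt.
Latitude correction: −1.2 × (10 − 25) = 18 kt.
Corrected V ≈ 144.6 kt → 145 kt.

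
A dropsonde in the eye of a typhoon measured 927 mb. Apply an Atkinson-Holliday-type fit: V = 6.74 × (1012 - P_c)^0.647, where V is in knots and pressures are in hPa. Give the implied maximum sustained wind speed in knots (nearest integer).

119 kt

ΔP = 1012 − 927 = 85 mb.
85^0.647 ≈ 17.715.
V ≈ 6.74 × 17.715 ≈ 119.4 kt.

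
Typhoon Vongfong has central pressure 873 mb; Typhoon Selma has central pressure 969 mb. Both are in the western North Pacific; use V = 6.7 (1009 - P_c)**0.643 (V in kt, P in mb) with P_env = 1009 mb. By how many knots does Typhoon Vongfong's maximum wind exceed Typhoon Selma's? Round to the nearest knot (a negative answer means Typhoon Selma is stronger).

Typhoon Vongfong: ΔP = 136; V ≈ 6.7 × 136^0.643 ≈ 157.74 kt.
Typhoon Selma: ΔP = 40; V ≈ 6.7 × 40^0.643 ≈ 71.81 kt.
Difference ≈ 157.74 − 71.81 = 85.93 → 86 kt.

86 kt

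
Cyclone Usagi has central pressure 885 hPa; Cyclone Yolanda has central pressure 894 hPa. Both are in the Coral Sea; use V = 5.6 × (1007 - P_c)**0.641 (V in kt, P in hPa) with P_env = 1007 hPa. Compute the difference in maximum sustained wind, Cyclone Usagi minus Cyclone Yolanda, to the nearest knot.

Cyclone Usagi: ΔP = 122; V ≈ 5.6 × 122^0.641 ≈ 121.77 kt.
Cyclone Yolanda: ΔP = 113; V ≈ 5.6 × 113^0.641 ≈ 115.93 kt.
Difference ≈ 121.77 − 115.93 = 5.84 → 6 kt.

6 kt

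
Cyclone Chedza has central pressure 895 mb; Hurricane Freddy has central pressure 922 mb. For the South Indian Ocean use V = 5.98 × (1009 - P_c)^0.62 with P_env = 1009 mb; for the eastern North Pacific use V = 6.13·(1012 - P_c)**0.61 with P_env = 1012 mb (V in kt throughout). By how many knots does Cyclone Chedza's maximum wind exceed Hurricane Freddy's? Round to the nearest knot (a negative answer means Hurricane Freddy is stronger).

17 kt

Cyclone Chedza: ΔP = 114; V ≈ 5.98 × 114^0.62 ≈ 112.72 kt.
Hurricane Freddy: ΔP = 90; V ≈ 6.13 × 90^0.61 ≈ 95.40 kt.
Difference ≈ 112.72 − 95.40 = 17.32 → 17 kt.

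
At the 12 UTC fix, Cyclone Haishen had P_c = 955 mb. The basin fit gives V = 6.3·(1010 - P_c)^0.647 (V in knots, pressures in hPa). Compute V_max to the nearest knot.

84 kt

ΔP = 1010 − 955 = 55 mb.
55^0.647 ≈ 13.366.
V ≈ 6.3 × 13.366 ≈ 84.2 kt.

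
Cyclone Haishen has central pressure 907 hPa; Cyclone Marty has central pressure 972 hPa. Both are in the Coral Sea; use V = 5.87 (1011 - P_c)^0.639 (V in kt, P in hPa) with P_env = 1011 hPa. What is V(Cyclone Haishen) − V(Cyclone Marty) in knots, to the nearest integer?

Cyclone Haishen: ΔP = 104; V ≈ 5.87 × 104^0.639 ≈ 114.16 kt.
Cyclone Marty: ΔP = 39; V ≈ 5.87 × 39^0.639 ≈ 61.00 kt.
Difference ≈ 114.16 − 61.00 = 53.16 → 53 kt.

53 kt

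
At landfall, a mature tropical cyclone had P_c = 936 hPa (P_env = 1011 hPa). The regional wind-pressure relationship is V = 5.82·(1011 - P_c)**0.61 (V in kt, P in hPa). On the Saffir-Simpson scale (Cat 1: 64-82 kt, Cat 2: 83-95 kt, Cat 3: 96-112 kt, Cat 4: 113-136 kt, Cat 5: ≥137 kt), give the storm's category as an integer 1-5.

ΔP = 1011 − 936 = 75 hPa.
V ≈ 5.82 × 75^0.61 = 5.82 × 13.92 ≈ 81 kt.
81 kt falls in the Category 1 band.

1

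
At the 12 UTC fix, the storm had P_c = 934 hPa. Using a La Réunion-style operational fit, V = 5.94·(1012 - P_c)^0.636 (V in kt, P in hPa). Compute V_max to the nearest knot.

ΔP = 1012 − 934 = 78 hPa.
78^0.636 ≈ 15.972.
V ≈ 5.94 × 15.972 ≈ 94.9 kt.

95 kt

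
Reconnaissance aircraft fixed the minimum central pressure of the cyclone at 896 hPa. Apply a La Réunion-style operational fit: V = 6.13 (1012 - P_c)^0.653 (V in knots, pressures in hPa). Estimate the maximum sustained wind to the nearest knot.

137 kt

ΔP = 1012 − 896 = 116 hPa.
116^0.653 ≈ 22.289.
V ≈ 6.13 × 22.289 ≈ 136.6 kt.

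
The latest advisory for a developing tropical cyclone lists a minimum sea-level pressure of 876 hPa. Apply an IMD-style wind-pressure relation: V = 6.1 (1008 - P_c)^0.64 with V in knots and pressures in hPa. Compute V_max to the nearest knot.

ΔP = 1008 − 876 = 132 hPa.
132^0.64 ≈ 22.760.
V ≈ 6.1 × 22.760 ≈ 138.8 kt.

139 kt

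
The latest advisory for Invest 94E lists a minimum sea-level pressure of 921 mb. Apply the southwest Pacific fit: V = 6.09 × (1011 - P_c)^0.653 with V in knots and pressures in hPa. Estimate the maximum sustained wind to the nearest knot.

ΔP = 1011 − 921 = 90 mb.
90^0.653 ≈ 18.885.
V ≈ 6.09 × 18.885 ≈ 115.0 kt.

115 kt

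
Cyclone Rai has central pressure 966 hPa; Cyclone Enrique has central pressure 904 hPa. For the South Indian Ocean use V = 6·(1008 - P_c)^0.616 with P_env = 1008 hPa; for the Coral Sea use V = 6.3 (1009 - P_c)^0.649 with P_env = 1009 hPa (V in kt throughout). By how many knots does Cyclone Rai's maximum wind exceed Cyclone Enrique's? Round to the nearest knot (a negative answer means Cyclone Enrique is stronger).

Cyclone Rai: ΔP = 42; V ≈ 6 × 42^0.616 ≈ 59.99 kt.
Cyclone Enrique: ΔP = 105; V ≈ 6.3 × 105^0.649 ≈ 129.15 kt.
Difference ≈ 59.99 − 129.15 = -69.16 → -69 kt.

-69 kt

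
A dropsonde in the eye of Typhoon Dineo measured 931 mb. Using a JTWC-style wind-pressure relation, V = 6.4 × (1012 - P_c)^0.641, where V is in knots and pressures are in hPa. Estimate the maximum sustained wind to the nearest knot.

ΔP = 1012 − 931 = 81 mb.
81^0.641 ≈ 16.724.
V ≈ 6.4 × 16.724 ≈ 107.0 kt.

107 kt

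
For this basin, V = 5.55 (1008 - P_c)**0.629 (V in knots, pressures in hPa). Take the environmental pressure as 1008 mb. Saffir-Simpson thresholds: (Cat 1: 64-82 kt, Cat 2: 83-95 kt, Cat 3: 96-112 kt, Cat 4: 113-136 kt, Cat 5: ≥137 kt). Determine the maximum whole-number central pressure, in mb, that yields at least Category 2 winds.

934 mb

Category 2 begins at V = 83 kt.
Required ΔP = (83/5.55)^(1/0.629) = 14.955^1.590 ≈ 73.74 mb.
P_c ≤ 1008 − 73.74 = 934.26, so the highest integer P_c is 934 mb.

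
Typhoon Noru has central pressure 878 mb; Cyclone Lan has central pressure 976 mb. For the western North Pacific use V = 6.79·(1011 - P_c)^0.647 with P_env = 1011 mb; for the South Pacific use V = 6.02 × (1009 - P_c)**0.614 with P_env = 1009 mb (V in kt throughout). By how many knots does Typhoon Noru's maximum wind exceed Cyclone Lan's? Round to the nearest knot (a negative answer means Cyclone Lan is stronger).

109 kt

Typhoon Noru: ΔP = 133; V ≈ 6.79 × 133^0.647 ≈ 160.69 kt.
Cyclone Lan: ΔP = 33; V ≈ 6.02 × 33^0.614 ≈ 51.52 kt.
Difference ≈ 160.69 − 51.52 = 109.17 → 109 kt.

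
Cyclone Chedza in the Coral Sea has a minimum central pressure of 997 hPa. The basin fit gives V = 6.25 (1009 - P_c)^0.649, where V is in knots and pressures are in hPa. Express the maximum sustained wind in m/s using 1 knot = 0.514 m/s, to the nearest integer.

16 m/s

ΔP = 1009 − 997 = 12 hPa.
V ≈ 6.25 × 12^0.649 = 6.25 × 5.016 ≈ 31.352 kt.
31.352 × 0.514 ≈ 16.12 m/s → 16 m/s.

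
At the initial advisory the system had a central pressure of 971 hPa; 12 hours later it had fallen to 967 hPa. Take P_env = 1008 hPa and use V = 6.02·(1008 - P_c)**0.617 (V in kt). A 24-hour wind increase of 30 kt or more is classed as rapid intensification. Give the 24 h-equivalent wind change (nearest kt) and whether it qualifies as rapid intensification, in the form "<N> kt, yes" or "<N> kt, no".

7 kt, no

V₁: ΔP = 37, V ≈ 6.02 × 37^0.617 ≈ 55.87 kt.
V₂: ΔP = 41, V ≈ 6.02 × 41^0.617 ≈ 59.52 kt.
ΔV over 12 h = 3.65 kt → 24 h equivalent = 3.65 × 24/12 ≈ 7.30 kt.
7 kt < 30 kt ⇒ not rapid intensification.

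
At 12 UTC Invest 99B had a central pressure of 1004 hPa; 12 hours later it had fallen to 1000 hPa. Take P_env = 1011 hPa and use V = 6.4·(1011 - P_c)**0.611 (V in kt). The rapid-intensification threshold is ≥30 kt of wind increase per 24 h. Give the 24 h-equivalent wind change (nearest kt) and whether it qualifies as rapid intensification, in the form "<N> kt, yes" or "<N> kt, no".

V₁: ΔP = 7, V ≈ 6.4 × 7^0.611 ≈ 21.02 kt.
V₂: ΔP = 11, V ≈ 6.4 × 11^0.611 ≈ 27.70 kt.
ΔV over 12 h = 6.68 kt → 24 h equivalent = 6.68 × 24/12 ≈ 13.36 kt.
13 kt < 30 kt ⇒ not rapid intensification.

13 kt, no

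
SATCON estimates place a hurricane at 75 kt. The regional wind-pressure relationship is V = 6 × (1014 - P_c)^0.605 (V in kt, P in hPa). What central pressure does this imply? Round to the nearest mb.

949 mb

ΔP = (V / 6)^(1/0.605) = (75/6)^1.653.
75/6 = 12.500; 12.500^1.653 ≈ 65.02 mb.
P_c = 1014 − 65.02 = 948.98 ≈ 949 mb.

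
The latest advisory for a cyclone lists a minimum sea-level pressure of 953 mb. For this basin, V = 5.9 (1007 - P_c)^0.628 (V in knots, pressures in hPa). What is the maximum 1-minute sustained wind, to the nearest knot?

72 kt

ΔP = 1007 − 953 = 54 mb.
54^0.628 ≈ 12.245.
V ≈ 5.9 × 12.245 ≈ 72.2 kt.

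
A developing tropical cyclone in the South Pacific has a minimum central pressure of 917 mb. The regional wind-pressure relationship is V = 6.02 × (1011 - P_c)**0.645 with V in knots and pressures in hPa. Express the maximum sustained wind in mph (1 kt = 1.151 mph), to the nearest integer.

130 mph

ΔP = 1011 − 917 = 94 mb.
V ≈ 6.02 × 94^0.645 = 6.02 × 18.736 ≈ 112.788 kt.
112.788 × 1.151 ≈ 129.82 mph → 130 mph.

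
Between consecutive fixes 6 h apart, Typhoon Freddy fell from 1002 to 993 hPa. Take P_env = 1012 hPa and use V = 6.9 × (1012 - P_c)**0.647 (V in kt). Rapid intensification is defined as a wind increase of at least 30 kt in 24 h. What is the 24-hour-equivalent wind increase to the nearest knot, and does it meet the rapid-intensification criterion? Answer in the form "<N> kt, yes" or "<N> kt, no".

V₁: ΔP = 10, V ≈ 6.9 × 10^0.647 ≈ 30.61 kt.
V₂: ΔP = 19, V ≈ 6.9 × 19^0.647 ≈ 46.37 kt.
ΔV over 6 h = 15.76 kt → 24 h equivalent = 15.76 × 24/6 ≈ 63.04 kt.
63 kt ≥ 30 kt ⇒ rapid intensification.

63 kt, yes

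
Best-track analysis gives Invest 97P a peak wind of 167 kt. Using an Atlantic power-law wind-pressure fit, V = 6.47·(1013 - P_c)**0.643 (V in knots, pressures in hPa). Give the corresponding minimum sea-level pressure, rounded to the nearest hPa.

856 hPa

ΔP = (V / 6.47)^(1/0.643) = (167/6.47)^1.555.
167/6.47 = 25.811; 25.811^1.555 ≈ 156.91 hPa.
P_c = 1013 − 156.91 = 856.09 ≈ 856 hPa.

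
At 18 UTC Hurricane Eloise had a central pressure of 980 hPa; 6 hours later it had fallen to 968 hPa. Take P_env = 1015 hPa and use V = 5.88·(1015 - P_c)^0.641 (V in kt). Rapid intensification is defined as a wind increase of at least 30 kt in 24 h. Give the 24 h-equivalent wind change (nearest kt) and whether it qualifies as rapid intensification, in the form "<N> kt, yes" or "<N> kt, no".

V₁: ΔP = 35, V ≈ 5.88 × 35^0.641 ≈ 57.43 kt.
V₂: ΔP = 47, V ≈ 5.88 × 47^0.641 ≈ 69.37 kt.
ΔV over 6 h = 11.94 kt → 24 h equivalent = 11.94 × 24/6 ≈ 47.76 kt.
48 kt ≥ 30 kt ⇒ rapid intensification.

48 kt, yes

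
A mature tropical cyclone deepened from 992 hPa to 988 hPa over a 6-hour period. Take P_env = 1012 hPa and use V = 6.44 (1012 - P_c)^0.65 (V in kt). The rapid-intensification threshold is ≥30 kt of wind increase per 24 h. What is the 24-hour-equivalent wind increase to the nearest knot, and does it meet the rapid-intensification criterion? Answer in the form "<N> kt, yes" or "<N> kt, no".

23 kt, no

V₁: ΔP = 20, V ≈ 6.44 × 20^0.65 ≈ 45.14 kt.
V₂: ΔP = 24, V ≈ 6.44 × 24^0.65 ≈ 50.82 kt.
ΔV over 6 h = 5.68 kt → 24 h equivalent = 5.68 × 24/6 ≈ 22.72 kt.
23 kt < 30 kt ⇒ not rapid intensification.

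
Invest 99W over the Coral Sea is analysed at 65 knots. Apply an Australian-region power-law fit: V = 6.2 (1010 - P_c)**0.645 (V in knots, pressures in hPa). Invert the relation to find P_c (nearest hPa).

972 hPa

ΔP = (V / 6.2)^(1/0.645) = (65/6.2)^1.550.
65/6.2 = 10.484; 10.484^1.550 ≈ 38.21 hPa.
P_c = 1010 − 38.21 = 971.79 ≈ 972 hPa.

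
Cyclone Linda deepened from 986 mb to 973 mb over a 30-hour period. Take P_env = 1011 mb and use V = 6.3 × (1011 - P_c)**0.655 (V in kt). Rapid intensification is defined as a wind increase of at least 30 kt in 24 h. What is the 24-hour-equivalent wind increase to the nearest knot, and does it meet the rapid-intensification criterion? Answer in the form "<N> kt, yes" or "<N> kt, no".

V₁: ΔP = 25, V ≈ 6.3 × 25^0.655 ≈ 51.88 kt.
V₂: ΔP = 38, V ≈ 6.3 × 38^0.655 ≈ 68.25 kt.
ΔV over 30 h = 16.37 kt → 24 h equivalent = 16.37 × 24/30 ≈ 13.10 kt.
13 kt < 30 kt ⇒ not rapid intensification.

13 kt, no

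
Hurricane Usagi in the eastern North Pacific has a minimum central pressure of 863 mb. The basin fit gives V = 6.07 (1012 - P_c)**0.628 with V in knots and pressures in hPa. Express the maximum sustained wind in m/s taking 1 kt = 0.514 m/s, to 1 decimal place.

ΔP = 1012 − 863 = 149 mb.
V ≈ 6.07 × 149^0.628 = 6.07 × 23.161 ≈ 140.588 kt.
140.588 × 0.514 ≈ 72.26 m/s → 72.3 m/s.

72.3 m/s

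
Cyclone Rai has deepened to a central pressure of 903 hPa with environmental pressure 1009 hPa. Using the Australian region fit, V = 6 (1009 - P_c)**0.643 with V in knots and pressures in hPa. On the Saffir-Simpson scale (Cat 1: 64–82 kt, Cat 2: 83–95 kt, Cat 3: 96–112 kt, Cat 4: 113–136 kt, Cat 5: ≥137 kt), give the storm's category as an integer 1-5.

ΔP = 1009 − 903 = 106 hPa.
V ≈ 6 × 106^0.643 = 6 × 20.06 ≈ 120 kt.
120 kt falls in the Category 4 band.

4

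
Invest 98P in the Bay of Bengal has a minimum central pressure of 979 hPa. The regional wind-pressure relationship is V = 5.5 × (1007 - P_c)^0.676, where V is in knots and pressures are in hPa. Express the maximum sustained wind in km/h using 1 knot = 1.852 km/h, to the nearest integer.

97 km/h

ΔP = 1007 − 979 = 28 hPa.
V ≈ 5.5 × 28^0.676 = 5.5 × 9.512 ≈ 52.317 kt.
52.317 × 1.852 ≈ 96.89 km/h → 97 km/h.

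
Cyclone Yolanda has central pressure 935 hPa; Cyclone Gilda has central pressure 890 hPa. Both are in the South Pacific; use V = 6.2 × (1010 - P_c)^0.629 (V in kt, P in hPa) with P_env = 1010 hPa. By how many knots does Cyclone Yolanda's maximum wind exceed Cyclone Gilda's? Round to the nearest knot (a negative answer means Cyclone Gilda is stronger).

-32 kt

Cyclone Yolanda: ΔP = 75; V ≈ 6.2 × 75^0.629 ≈ 93.71 kt.
Cyclone Gilda: ΔP = 120; V ≈ 6.2 × 120^0.629 ≈ 125.95 kt.
Difference ≈ 93.71 − 125.95 = -32.24 → -32 kt.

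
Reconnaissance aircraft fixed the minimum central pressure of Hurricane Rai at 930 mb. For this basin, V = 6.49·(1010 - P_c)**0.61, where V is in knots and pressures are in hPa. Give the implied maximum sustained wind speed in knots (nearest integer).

ΔP = 1010 − 930 = 80 mb.
80^0.61 ≈ 14.484.
V ≈ 6.49 × 14.484 ≈ 94.0 kt.

94 kt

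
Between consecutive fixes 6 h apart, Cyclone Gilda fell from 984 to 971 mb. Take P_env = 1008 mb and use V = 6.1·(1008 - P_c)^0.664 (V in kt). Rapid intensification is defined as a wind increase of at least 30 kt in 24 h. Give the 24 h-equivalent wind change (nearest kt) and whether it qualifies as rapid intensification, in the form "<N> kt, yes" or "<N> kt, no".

V₁: ΔP = 24, V ≈ 6.1 × 24^0.664 ≈ 50.33 kt.
V₂: ΔP = 37, V ≈ 6.1 × 37^0.664 ≈ 67.08 kt.
ΔV over 6 h = 16.75 kt → 24 h equivalent = 16.75 × 24/6 ≈ 67.00 kt.
67 kt ≥ 30 kt ⇒ rapid intensification.

67 kt, yes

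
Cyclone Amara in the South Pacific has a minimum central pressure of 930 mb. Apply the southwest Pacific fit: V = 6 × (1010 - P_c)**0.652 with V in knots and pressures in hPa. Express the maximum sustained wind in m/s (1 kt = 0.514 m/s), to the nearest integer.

54 m/s

ΔP = 1010 − 930 = 80 mb.
V ≈ 6 × 80^0.652 = 6 × 17.411 ≈ 104.464 kt.
104.464 × 0.514 ≈ 53.69 m/s → 54 m/s.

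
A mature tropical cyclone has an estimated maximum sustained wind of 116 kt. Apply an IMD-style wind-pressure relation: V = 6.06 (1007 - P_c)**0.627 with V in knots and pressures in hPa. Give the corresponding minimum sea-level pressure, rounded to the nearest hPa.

896 hPa

ΔP = (V / 6.06)^(1/0.627) = (116/6.06)^1.595.
116/6.06 = 19.142; 19.142^1.595 ≈ 110.82 hPa.
P_c = 1007 − 110.82 = 896.18 ≈ 896 hPa.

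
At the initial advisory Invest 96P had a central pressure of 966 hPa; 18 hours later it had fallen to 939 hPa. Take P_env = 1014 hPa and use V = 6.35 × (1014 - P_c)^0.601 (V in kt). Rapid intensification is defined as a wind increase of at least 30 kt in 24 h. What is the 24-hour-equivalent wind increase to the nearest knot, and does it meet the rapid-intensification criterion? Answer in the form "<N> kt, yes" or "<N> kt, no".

27 kt, no

V₁: ΔP = 48, V ≈ 6.35 × 48^0.601 ≈ 65.04 kt.
V₂: ΔP = 75, V ≈ 6.35 × 75^0.601 ≈ 85.05 kt.
ΔV over 18 h = 20.01 kt → 24 h equivalent = 20.01 × 24/18 ≈ 26.68 kt.
27 kt < 30 kt ⇒ not rapid intensification.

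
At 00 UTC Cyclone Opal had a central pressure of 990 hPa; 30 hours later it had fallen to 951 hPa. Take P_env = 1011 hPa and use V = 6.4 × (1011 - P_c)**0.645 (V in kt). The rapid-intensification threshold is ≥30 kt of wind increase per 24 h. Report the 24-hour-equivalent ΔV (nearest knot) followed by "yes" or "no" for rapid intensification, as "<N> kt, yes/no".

35 kt, yes

V₁: ΔP = 21, V ≈ 6.4 × 21^0.645 ≈ 45.60 kt.
V₂: ΔP = 60, V ≈ 6.4 × 60^0.645 ≈ 89.76 kt.
ΔV over 30 h = 44.16 kt → 24 h equivalent = 44.16 × 24/30 ≈ 35.33 kt.
35 kt ≥ 30 kt ⇒ rapid intensification.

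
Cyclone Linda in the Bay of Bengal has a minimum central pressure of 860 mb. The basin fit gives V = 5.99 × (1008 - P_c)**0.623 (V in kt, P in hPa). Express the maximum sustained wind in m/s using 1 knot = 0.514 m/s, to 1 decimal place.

ΔP = 1008 − 860 = 148 mb.
V ≈ 5.99 × 148^0.623 = 5.99 × 22.494 ≈ 134.741 kt.
134.741 × 0.514 ≈ 69.26 m/s → 69.3 m/s.

69.3 m/s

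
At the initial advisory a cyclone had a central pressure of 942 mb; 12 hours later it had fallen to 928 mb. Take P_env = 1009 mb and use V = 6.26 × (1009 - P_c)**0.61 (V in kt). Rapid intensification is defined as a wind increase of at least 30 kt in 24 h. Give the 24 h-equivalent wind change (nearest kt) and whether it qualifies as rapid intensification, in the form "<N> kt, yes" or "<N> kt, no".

20 kt, no

V₁: ΔP = 67, V ≈ 6.26 × 67^0.61 ≈ 81.37 kt.
V₂: ΔP = 81, V ≈ 6.26 × 81^0.61 ≈ 91.36 kt.
ΔV over 12 h = 9.99 kt → 24 h equivalent = 9.99 × 24/12 ≈ 19.98 kt.
20 kt < 30 kt ⇒ not rapid intensification.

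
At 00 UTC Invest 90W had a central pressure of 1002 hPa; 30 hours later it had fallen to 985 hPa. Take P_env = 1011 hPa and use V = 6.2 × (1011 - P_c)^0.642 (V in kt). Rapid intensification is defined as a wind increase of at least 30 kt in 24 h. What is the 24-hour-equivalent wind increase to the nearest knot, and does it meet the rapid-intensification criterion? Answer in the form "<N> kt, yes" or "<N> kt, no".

V₁: ΔP = 9, V ≈ 6.2 × 9^0.642 ≈ 25.41 kt.
V₂: ΔP = 26, V ≈ 6.2 × 26^0.642 ≈ 50.21 kt.
ΔV over 30 h = 24.80 kt → 24 h equivalent = 24.80 × 24/30 ≈ 19.84 kt.
20 kt < 30 kt ⇒ not rapid intensification.

20 kt, no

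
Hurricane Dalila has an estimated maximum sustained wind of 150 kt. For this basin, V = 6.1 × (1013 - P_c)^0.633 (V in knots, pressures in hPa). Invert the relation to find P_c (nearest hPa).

ΔP = (V / 6.1)^(1/0.633) = (150/6.1)^1.580.
150/6.1 = 24.590; 24.590^1.580 ≈ 157.43 hPa.
P_c = 1013 − 157.43 = 855.57 ≈ 856 hPa.

856 hPa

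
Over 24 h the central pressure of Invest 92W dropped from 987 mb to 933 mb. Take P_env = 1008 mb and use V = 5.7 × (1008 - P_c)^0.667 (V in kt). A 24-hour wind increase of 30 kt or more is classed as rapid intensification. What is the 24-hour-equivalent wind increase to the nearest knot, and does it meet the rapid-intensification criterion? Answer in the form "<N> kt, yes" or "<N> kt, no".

58 kt, yes

V₁: ΔP = 21, V ≈ 5.7 × 21^0.667 ≈ 43.43 kt.
V₂: ΔP = 75, V ≈ 5.7 × 75^0.667 ≈ 101.52 kt.
ΔV over 24 h = 58.09 kt → 24 h equivalent = 58.09 × 24/24 ≈ 58.09 kt.
58 kt ≥ 30 kt ⇒ rapid intensification.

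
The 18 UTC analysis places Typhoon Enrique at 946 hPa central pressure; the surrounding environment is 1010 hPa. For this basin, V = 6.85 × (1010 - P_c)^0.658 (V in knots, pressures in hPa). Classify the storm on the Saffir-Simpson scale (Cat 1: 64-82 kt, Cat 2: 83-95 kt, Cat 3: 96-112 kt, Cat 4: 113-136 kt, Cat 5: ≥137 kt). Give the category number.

ΔP = 1010 − 946 = 64 hPa.
V ≈ 6.85 × 64^0.658 = 6.85 × 15.43 ≈ 106 kt.
106 kt falls in the Category 3 band.

3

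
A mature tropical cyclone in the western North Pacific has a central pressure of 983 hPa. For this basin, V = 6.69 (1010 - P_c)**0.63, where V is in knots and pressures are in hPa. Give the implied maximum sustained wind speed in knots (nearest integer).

ΔP = 1010 − 983 = 27 hPa.
27^0.63 ≈ 7.976.
V ≈ 6.69 × 7.976 ≈ 53.4 kt.

53 kt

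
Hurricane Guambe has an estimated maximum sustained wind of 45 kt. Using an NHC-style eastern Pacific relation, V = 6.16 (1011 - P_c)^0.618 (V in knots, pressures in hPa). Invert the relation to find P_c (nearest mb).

986 mb

ΔP = (V / 6.16)^(1/0.618) = (45/6.16)^1.618.
45/6.16 = 7.305; 7.305^1.618 ≈ 24.97 mb.
P_c = 1011 − 24.97 = 986.03 ≈ 986 mb.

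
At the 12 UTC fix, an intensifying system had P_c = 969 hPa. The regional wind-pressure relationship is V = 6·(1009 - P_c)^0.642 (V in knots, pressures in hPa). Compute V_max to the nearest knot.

64 kt

ΔP = 1009 − 969 = 40 hPa.
40^0.642 ≈ 10.679.
V ≈ 6 × 10.679 ≈ 64.1 kt.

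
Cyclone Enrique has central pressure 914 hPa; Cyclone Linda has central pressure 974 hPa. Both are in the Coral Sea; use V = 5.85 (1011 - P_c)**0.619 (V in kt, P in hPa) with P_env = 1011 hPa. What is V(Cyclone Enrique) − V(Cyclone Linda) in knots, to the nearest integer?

Cyclone Enrique: ΔP = 97; V ≈ 5.85 × 97^0.619 ≈ 99.30 kt.
Cyclone Linda: ΔP = 37; V ≈ 5.85 × 37^0.619 ≈ 54.69 kt.
Difference ≈ 99.30 − 54.69 = 44.61 → 45 kt.

45 kt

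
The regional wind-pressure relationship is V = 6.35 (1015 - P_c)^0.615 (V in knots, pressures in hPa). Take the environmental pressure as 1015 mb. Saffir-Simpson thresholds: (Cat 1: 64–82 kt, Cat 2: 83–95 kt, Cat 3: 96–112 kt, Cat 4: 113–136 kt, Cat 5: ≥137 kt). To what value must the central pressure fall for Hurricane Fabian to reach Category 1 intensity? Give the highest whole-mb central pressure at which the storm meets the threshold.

Category 1 begins at V = 64 kt.
Required ΔP = (64/6.35)^(1/0.615) = 10.079^1.626 ≈ 42.81 mb.
P_c ≤ 1015 − 42.81 = 972.19, so the highest integer P_c is 972 mb.

972 mb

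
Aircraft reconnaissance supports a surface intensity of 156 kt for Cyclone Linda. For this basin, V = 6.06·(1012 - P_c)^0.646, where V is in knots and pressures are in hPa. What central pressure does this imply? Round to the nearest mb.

ΔP = (V / 6.06)^(1/0.646) = (156/6.06)^1.548.
156/6.06 = 25.743; 25.743^1.548 ≈ 152.64 mb.
P_c = 1012 − 152.64 = 859.36 ≈ 859 mb.

859 mb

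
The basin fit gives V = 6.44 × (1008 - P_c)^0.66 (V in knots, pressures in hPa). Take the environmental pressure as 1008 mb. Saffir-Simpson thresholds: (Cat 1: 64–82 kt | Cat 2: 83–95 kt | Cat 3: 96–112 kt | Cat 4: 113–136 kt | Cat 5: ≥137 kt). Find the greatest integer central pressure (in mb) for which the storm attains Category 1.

975 mb

Category 1 begins at V = 64 kt.
Required ΔP = (64/6.44)^(1/0.66) = 9.938^1.515 ≈ 32.44 mb.
P_c ≤ 1008 − 32.44 = 975.56, so the highest integer P_c is 975 mb.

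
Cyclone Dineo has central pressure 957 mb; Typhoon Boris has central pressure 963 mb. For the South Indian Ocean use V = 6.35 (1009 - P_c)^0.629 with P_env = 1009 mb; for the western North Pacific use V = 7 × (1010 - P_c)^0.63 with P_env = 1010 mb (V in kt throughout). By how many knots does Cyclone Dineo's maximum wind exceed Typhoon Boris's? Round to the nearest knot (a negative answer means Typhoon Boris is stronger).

-3 kt

Cyclone Dineo: ΔP = 52; V ≈ 6.35 × 52^0.629 ≈ 76.23 kt.
Typhoon Boris: ΔP = 47; V ≈ 7 × 47^0.63 ≈ 79.16 kt.
Difference ≈ 76.23 − 79.16 = -2.93 → -3 kt.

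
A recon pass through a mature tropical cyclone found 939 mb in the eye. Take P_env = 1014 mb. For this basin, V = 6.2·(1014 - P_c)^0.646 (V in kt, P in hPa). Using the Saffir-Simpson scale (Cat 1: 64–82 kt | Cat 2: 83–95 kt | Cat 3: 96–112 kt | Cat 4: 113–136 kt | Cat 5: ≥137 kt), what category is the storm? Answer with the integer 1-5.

ΔP = 1014 − 939 = 75 mb.
V ≈ 6.2 × 75^0.646 = 6.2 × 16.27 ≈ 101 kt.
101 kt falls in the Category 3 band.

3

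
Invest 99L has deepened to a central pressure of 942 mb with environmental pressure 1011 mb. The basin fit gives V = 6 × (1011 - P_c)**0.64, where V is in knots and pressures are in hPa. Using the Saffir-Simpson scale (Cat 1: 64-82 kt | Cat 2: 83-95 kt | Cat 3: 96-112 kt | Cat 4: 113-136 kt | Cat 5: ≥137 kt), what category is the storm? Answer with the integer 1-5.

2

ΔP = 1011 − 942 = 69 mb.
V ≈ 6 × 69^0.64 = 6 × 15.03 ≈ 90 kt.
90 kt falls in the Category 2 band.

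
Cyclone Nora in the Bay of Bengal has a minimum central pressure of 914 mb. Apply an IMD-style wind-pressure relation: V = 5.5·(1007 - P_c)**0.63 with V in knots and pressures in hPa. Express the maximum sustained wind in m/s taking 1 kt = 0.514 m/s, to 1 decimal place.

49.1 m/s

ΔP = 1007 − 914 = 93 mb.
V ≈ 5.5 × 93^0.63 = 5.5 × 17.384 ≈ 95.611 kt.
95.611 × 0.514 ≈ 49.14 m/s → 49.1 m/s.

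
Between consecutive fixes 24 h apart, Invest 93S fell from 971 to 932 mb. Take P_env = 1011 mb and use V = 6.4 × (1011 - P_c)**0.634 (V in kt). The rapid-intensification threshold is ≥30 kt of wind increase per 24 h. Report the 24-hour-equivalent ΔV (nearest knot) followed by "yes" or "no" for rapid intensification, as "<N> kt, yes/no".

36 kt, yes

V₁: ΔP = 40, V ≈ 6.4 × 40^0.634 ≈ 66.36 kt.
V₂: ΔP = 79, V ≈ 6.4 × 79^0.634 ≈ 102.16 kt.
ΔV over 24 h = 35.80 kt → 24 h equivalent = 35.80 × 24/24 ≈ 35.80 kt.
36 kt ≥ 30 kt ⇒ rapid intensification.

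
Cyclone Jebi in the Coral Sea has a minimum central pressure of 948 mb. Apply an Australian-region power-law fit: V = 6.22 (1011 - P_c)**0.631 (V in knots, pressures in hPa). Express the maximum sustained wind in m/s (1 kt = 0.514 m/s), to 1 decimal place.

ΔP = 1011 − 948 = 63 mb.
V ≈ 6.22 × 63^0.631 = 6.22 × 13.658 ≈ 84.952 kt.
84.952 × 0.514 ≈ 43.67 m/s → 43.7 m/s.

43.7 m/s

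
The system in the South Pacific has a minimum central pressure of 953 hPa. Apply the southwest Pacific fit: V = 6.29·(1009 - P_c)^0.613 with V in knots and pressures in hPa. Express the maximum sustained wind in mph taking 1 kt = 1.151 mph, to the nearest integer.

85 mph

ΔP = 1009 − 953 = 56 hPa.
V ≈ 6.29 × 56^0.613 = 6.29 × 11.793 ≈ 74.181 kt.
74.181 × 1.151 ≈ 85.38 mph → 85 mph.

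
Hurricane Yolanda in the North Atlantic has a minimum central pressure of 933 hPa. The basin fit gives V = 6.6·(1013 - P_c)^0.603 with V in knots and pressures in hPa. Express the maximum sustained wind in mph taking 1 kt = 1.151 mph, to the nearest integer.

107 mph

ΔP = 1013 − 933 = 80 hPa.
V ≈ 6.6 × 80^0.603 = 6.6 × 14.046 ≈ 92.706 kt.
92.706 × 1.151 ≈ 106.70 mph → 107 mph.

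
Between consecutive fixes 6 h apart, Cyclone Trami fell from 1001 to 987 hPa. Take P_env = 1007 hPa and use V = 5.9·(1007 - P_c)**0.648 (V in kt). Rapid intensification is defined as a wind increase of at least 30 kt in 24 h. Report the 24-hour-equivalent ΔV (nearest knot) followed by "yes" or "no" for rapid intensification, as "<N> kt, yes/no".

89 kt, yes

V₁: ΔP = 6, V ≈ 5.9 × 6^0.648 ≈ 18.84 kt.
V₂: ΔP = 20, V ≈ 5.9 × 20^0.648 ≈ 41.11 kt.
ΔV over 6 h = 22.27 kt → 24 h equivalent = 22.27 × 24/6 ≈ 89.08 kt.
89 kt ≥ 30 kt ⇒ rapid intensification.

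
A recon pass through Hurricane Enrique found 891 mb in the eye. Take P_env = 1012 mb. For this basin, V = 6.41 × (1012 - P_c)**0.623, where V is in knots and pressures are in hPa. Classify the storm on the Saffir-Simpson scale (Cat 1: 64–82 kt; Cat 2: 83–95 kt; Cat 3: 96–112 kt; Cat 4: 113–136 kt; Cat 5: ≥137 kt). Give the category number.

ΔP = 1012 − 891 = 121 mb.
V ≈ 6.41 × 121^0.623 = 6.41 × 19.84 ≈ 127 kt.
127 kt falls in the Category 4 band.

4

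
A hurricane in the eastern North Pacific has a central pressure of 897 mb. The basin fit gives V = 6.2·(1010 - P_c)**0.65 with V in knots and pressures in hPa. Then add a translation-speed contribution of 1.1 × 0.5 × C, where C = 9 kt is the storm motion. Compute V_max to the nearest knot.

ΔP = 1010 − 897 = 113 mb.
113^0.65 ≈ 21.602.
V ≈ 6.2 × 21.602 ≈ 133.9 kt.
Translation term: 1.1 × 0.5 × 9 = 4.95 kt.
Corrected V ≈ 138.85 kt → 139 kt.

139 kt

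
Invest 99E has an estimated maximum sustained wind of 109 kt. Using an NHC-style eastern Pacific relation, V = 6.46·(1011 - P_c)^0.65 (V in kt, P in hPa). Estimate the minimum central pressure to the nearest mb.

ΔP = (V / 6.46)^(1/0.65) = (109/6.46)^1.538.
109/6.46 = 16.873; 16.873^1.538 ≈ 77.27 mb.
P_c = 1011 − 77.27 = 933.73 ≈ 934 mb.

934 mb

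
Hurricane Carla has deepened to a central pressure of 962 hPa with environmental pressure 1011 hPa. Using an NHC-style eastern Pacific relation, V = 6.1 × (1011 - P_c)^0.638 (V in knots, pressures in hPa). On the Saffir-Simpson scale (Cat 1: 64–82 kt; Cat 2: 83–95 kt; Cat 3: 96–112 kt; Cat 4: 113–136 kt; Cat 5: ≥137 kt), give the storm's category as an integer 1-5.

ΔP = 1011 − 962 = 49 hPa.
V ≈ 6.1 × 49^0.638 = 6.1 × 11.98 ≈ 73 kt.
73 kt falls in the Category 1 band.

1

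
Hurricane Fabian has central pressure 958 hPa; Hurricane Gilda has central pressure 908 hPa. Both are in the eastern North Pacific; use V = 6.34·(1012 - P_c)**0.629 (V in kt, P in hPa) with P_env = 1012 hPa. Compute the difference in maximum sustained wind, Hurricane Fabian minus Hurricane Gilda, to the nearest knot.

Hurricane Fabian: ΔP = 54; V ≈ 6.34 × 54^0.629 ≈ 77.94 kt.
Hurricane Gilda: ΔP = 104; V ≈ 6.34 × 104^0.629 ≈ 117.71 kt.
Difference ≈ 77.94 − 117.71 = -39.77 → -40 kt.

-40 kt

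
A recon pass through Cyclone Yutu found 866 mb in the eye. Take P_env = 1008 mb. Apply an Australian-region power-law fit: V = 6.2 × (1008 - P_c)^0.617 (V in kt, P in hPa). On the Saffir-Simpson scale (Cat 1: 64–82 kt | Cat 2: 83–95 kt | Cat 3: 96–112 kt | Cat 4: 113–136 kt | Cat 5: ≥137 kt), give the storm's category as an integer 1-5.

ΔP = 1008 − 866 = 142 mb.
V ≈ 6.2 × 142^0.617 = 6.2 × 21.28 ≈ 132 kt.
132 kt falls in the Category 4 band.

4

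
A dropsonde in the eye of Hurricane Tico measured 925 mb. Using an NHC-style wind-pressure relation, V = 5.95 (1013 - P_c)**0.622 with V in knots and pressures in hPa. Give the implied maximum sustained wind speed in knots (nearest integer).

96 kt

ΔP = 1013 − 925 = 88 mb.
88^0.622 ≈ 16.198.
V ≈ 5.95 × 16.198 ≈ 96.4 kt.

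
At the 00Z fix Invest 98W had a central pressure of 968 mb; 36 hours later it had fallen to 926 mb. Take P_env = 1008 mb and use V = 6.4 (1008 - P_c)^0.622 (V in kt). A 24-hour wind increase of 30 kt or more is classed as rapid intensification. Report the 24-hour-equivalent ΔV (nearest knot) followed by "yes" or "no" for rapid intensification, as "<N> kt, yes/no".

V₁: ΔP = 40, V ≈ 6.4 × 40^0.622 ≈ 63.48 kt.
V₂: ΔP = 82, V ≈ 6.4 × 82^0.622 ≈ 99.21 kt.
ΔV over 36 h = 35.73 kt → 24 h equivalent = 35.73 × 24/36 ≈ 23.82 kt.
24 kt < 30 kt ⇒ not rapid intensification.

24 kt, no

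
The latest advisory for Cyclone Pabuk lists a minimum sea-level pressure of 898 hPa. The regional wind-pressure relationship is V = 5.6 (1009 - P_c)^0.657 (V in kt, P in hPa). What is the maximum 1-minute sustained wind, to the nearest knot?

124 kt

ΔP = 1009 − 898 = 111 hPa.
111^0.657 ≈ 22.069.
V ≈ 5.6 × 22.069 ≈ 123.6 kt.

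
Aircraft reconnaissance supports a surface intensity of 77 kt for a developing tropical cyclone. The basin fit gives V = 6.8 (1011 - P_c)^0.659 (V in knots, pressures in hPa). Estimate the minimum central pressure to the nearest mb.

ΔP = (V / 6.8)^(1/0.659) = (77/6.8)^1.517.
77/6.8 = 11.324; 11.324^1.517 ≈ 39.75 mb.
P_c = 1011 − 39.75 = 971.25 ≈ 971 mb.

971 mb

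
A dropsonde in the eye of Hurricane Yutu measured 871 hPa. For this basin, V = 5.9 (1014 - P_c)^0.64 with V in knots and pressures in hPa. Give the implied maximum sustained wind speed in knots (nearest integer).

ΔP = 1014 − 871 = 143 hPa.
143^0.64 ≈ 23.956.
V ≈ 5.9 × 23.956 ≈ 141.3 kt.

141 kt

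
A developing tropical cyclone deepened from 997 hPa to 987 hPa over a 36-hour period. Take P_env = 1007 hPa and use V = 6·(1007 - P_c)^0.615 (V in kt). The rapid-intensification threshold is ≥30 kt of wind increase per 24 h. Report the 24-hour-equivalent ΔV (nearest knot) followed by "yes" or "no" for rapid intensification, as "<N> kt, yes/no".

V₁: ΔP = 10, V ≈ 6 × 10^0.615 ≈ 24.73 kt.
V₂: ΔP = 20, V ≈ 6 × 20^0.615 ≈ 37.87 kt.
ΔV over 36 h = 13.14 kt → 24 h equivalent = 13.14 × 24/36 ≈ 8.76 kt.
9 kt < 30 kt ⇒ not rapid intensification.

9 kt, no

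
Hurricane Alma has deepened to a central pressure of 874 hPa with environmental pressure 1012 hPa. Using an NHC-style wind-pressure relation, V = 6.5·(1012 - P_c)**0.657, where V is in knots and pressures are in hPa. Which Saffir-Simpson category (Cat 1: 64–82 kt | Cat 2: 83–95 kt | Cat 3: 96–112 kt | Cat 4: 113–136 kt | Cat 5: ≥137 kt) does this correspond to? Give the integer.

5

ΔP = 1012 − 874 = 138 hPa.
V ≈ 6.5 × 138^0.657 = 6.5 × 25.46 ≈ 166 kt.
166 kt falls in the Category 5 band.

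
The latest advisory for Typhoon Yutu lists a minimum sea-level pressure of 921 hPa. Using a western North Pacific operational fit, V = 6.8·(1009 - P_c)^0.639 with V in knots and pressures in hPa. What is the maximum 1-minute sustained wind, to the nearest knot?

ΔP = 1009 − 921 = 88 hPa.
88^0.639 ≈ 17.479.
V ≈ 6.8 × 17.479 ≈ 118.9 kt.

119 kt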